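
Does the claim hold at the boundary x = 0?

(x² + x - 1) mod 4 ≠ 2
x = 0: LHS = (0² + 0 - 1) mod 4 = (-1) mod 4 = 3; 3 ≠ 2 — holds

The relation is satisfied at x = 0.

Answer: Yes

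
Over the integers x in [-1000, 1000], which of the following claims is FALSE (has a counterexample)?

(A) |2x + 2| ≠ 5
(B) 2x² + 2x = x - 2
(A) Track d = LHS − RHS over the integers in [-1000, 1000]. Equality would need d = 0, but d changes sign only between consecutive integers, jumping over 0:
x = -4: LHS = |2·(-4) + 2| = |-6| = 6; 6 ≠ 5 — holds  (d = 1)
x = -3: LHS = |2·(-3) + 2| = |-4| = 4; 4 ≠ 5 — holds  (d = -1)
x = 1: LHS = |2·1 + 2| = |4| = 4; 4 ≠ 5 — holds  (d = -1)
x = 2: LHS = |2·2 + 2| = |6| = 6; 6 ≠ 5 — holds  (d = 1)
Away from these crossings d keeps a constant sign, and checking every integer in [-1000, 1000] confirms d ≠ 0 throughout. Hence the two sides are never equal, so the relation holds for every integer in [-1000, 1000].

(B) x = 0: LHS = 2·0² + 2·0 = 0, RHS = 0 - 2 = -2; 0 = -2 — FAILS

Only (B) has a counterexample.

Answer: B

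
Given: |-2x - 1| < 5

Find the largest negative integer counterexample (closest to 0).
Testing negative integers from -1 downward:
x = -1: LHS = |-2·(-1) - 1| = |1| = 1; 1 < 5 — holds
x = -2: LHS = |-2·(-2) - 1| = |3| = 3; 3 < 5 — holds
x = -3: LHS = |-2·(-3) - 1| = |5| = 5; 5 < 5 — FAILS  ← closest negative counterexample to 0

Answer: x = -3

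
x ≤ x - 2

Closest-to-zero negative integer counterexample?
Testing negative integers from -1 downward:
x = -1: RHS = (-1) - 2 = -3; -1 ≤ -3 — FAILS  ← closest negative counterexample to 0

Answer: x = -1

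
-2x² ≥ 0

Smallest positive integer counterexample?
Testing positive integers:
x = 1: LHS = -2·1² = -2; -2 ≥ 0 — FAILS  ← smallest positive counterexample

Answer: x = 1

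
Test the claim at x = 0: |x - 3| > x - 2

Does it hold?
x = 0: LHS = |0 - 3| = |-3| = 3, RHS = 0 - 2 = -2; 3 > -2 — holds

The relation is satisfied at x = 0.

Answer: Yes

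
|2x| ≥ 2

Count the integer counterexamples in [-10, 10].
Counterexamples in [-10, 10]: {0}.

Counting them gives 1 values.

Answer: 1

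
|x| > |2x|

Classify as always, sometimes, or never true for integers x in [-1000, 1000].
Over all integers in [-1000, 1000], LHS − RHS is largest at x = 0, where it equals 0:
x = 0: LHS = |0| = 0, RHS = |2·0| = |0| = 0; 0 > 0 — FAILS
At the ends of the range:
x = -1000: LHS = |-1000| = 1000, RHS = |2·(-1000)| = |-2000| = 2000; 1000 > 2000 — FAILS
x = 1000: LHS = |1000| = 1000, RHS = |2·1000| = |2000| = 2000; 1000 > 2000 — FAILS
Hence LHS − RHS is never positive, i.e. LHS ≤ RHS throughout, so the claimed relation (>) fails for every integer in [-1000, 1000].

No integer in the range satisfies it.

Answer: Never true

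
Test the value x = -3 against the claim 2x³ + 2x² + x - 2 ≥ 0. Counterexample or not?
Substitute x = -3 into the relation:
x = -3: LHS = 2·(-3)³ + 2·(-3)² + (-3) - 2 = -41; -41 ≥ 0 — FAILS

Since the claim fails at x = -3, this value is a counterexample.

Answer: Yes, x = -3 is a counterexample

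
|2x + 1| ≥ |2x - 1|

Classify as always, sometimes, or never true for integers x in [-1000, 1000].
Holds at x = 0: LHS = |2·0 + 1| = |1| = 1, RHS = |2·0 - 1| = |-1| = 1; 1 ≥ 1 — holds
Fails at x = -1: LHS = |2·(-1) + 1| = |-1| = 1, RHS = |2·(-1) - 1| = |-3| = 3; 1 ≥ 3 — FAILS
It is satisfied by some integers in the range but not all.

Answer: Sometimes true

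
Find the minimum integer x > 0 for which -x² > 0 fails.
Testing positive integers:
x = 1: LHS = -1² = -1; -1 > 0 — FAILS  ← smallest positive counterexample

Answer: x = 1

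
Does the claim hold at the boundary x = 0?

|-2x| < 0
x = 0: LHS = |-2·0| = |0| = 0; 0 < 0 — FAILS

The relation fails at x = 0, so x = 0 is a counterexample.

Answer: No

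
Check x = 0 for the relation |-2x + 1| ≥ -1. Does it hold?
x = 0: LHS = |-2·0 + 1| = |1| = 1; 1 ≥ -1 — holds

The relation is satisfied at x = 0.

Answer: Yes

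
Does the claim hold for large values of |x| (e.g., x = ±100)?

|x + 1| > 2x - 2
x = 100: LHS = |100 + 1| = |101| = 101, RHS = 2·100 - 2 = 198; 101 > 198 — FAILS
x = -100: LHS = |(-100) + 1| = |-99| = 99, RHS = 2·(-100) - 2 = -202; 99 > -202 — holds

Answer: Partially: fails for x = 100, holds for x = -100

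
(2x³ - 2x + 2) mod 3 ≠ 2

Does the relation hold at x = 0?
x = 0: LHS = (2·0³ - 2·0 + 2) mod 3 = 2 mod 3 = 2; 2 ≠ 2 — FAILS

The relation fails at x = 0, so x = 0 is a counterexample.

Answer: No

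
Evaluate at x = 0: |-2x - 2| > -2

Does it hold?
x = 0: LHS = |-2·0 - 2| = |-2| = 2; 2 > -2 — holds

The relation is satisfied at x = 0.

Answer: Yes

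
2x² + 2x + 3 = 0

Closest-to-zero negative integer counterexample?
Testing negative integers from -1 downward:
x = -1: LHS = 2·(-1)² + 2·(-1) + 3 = 3; 3 = 0 — FAILS  ← closest negative counterexample to 0

Answer: x = -1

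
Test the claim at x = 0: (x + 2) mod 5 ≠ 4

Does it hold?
x = 0: LHS = (0 + 2) mod 5 = 2 mod 5 = 2; 2 ≠ 4 — holds

The relation is satisfied at x = 0.

Answer: Yes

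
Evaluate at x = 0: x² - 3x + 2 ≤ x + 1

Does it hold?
x = 0: LHS = 0² - 3·0 + 2 = 2, RHS = 0 + 1 = 1; 2 ≤ 1 — FAILS

The relation fails at x = 0, so x = 0 is a counterexample.

Answer: No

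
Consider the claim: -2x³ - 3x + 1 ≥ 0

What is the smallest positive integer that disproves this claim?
Testing positive integers:
x = 1: LHS = -2·1³ - 3·1 + 1 = -4; -4 ≥ 0 — FAILS  ← smallest positive counterexample

Answer: x = 1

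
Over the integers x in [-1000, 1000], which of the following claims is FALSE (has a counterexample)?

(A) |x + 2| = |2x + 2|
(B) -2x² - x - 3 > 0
(A) x = 1: LHS = |1 + 2| = |3| = 3, RHS = |2·1 + 2| = |4| = 4; 3 = 4 — FAILS
(B) x = 0: LHS = -2·0² - 0 - 3 = -3; -3 > 0 — FAILS

Answer: Both A and B are false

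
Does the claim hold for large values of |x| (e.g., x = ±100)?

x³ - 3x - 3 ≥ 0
x = 100: LHS = 100³ - 3·100 - 3 = 999697; 999697 ≥ 0 — holds
x = -100: LHS = (-100)³ - 3·(-100) - 3 = -999703; -999703 ≥ 0 — FAILS

Answer: Partially: holds for x = 100, fails for x = -100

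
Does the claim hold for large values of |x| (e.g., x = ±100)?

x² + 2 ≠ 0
x = 100: LHS = 100² + 2 = 10002; 10002 ≠ 0 — holds
x = -100: LHS = (-100)² + 2 = 10002; 10002 ≠ 0 — holds

Answer: Yes, holds for both x = 100 and x = -100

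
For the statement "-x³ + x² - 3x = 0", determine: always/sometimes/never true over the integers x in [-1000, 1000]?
Holds at x = 0: LHS = -0³ + 0² - 3·0 = 0; 0 = 0 — holds
Fails at x = 1: LHS = -1³ + 1² - 3·1 = -3; -3 = 0 — FAILS
It is satisfied by some integers in the range but not all.

Answer: Sometimes true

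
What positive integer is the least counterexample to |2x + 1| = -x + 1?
Testing positive integers:
x = 1: LHS = |2·1 + 1| = |3| = 3, RHS = -1 + 1 = 0; 3 = 0 — FAILS  ← smallest positive counterexample

Answer: x = 1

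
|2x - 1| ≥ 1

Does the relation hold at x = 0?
x = 0: LHS = |2·0 - 1| = |-1| = 1; 1 ≥ 1 — holds

The relation is satisfied at x = 0.

Answer: Yes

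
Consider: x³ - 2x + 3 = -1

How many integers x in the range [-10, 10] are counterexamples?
Counterexamples in [-10, 10]: {-10, -9, -8, -7, -6, -5, -4, -3, -1, 0, 1, 2, 3, 4, 5, 6, 7, 8, 9, 10}.

Counting them gives 20 values.

Answer: 20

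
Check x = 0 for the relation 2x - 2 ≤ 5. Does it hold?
x = 0: LHS = 2·0 - 2 = -2; -2 ≤ 5 — holds

The relation is satisfied at x = 0.

Answer: Yes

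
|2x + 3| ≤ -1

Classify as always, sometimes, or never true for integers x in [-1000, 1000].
An absolute value is never negative, so the left side is ≥ 0 for every x, while the right side is -1. Tightest case in [-1000, 1000] is x = -1:
x = -1: LHS = |2·(-1) + 3| = |1| = 1; 1 ≤ -1 — FAILS
Hence LHS − RHS is never zero or negative, i.e. LHS > RHS throughout, so the claimed relation (≤) fails for every integer in [-1000, 1000].

No integer in the range satisfies it.

Answer: Never true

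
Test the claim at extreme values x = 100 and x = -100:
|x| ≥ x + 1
x = 100: LHS = |100| = 100, RHS = 100 + 1 = 101; 100 ≥ 101 — FAILS
x = -100: LHS = |-100| = 100, RHS = (-100) + 1 = -99; 100 ≥ -99 — holds

Answer: Partially: fails for x = 100, holds for x = -100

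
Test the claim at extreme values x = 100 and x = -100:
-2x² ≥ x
x = 100: LHS = -2·100² = -20000; -20000 ≥ 100 — FAILS
x = -100: LHS = -2·(-100)² = -20000; -20000 ≥ -100 — FAILS

Answer: No, fails for both x = 100 and x = -100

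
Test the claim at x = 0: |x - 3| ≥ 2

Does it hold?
x = 0: LHS = |0 - 3| = |-3| = 3; 3 ≥ 2 — holds

The relation is satisfied at x = 0.

Answer: Yes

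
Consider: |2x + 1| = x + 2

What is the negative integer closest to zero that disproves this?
Testing negative integers from -1 downward:
x = -1: LHS = |2·(-1) + 1| = |-1| = 1, RHS = (-1) + 2 = 1; 1 = 1 — holds
x = -2: LHS = |2·(-2) + 1| = |-3| = 3, RHS = (-2) + 2 = 0; 3 = 0 — FAILS  ← closest negative counterexample to 0

Answer: x = -2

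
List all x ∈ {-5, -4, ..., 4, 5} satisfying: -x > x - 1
Holds for: {-5, -4, -3, -2, -1, 0}
Fails for: {1, 2, 3, 4, 5}

Answer: {-5, -4, -3, -2, -1, 0}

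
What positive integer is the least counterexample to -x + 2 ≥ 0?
Testing positive integers:
x = 1: LHS = -1 + 2 = 1; 1 ≥ 0 — holds
x = 2: LHS = -2 + 2 = 0; 0 ≥ 0 — holds
x = 3: LHS = -3 + 2 = -1; -1 ≥ 0 — FAILS  ← smallest positive counterexample

Answer: x = 3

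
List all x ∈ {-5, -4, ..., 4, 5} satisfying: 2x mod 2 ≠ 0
For a polynomial with integer coefficients, its value mod 2 depends only on x mod 2, so it suffices to check one representative of each residue class, x = 0, 1:
x = 0: LHS = (2·0) mod 2 = 0 mod 2 = 0; 0 ≠ 0 — FAILS
x = 1: LHS = (2·1) mod 2 = 2 mod 2 = 0; 0 ≠ 0 — FAILS
The relation fails in every residue class, so the claimed relation (≠) fails for every integer in [-5, 5].

Answer: None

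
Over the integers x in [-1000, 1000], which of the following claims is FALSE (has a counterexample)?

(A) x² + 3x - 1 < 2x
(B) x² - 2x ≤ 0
(A) x = 1: LHS = 1² + 3·1 - 1 = 3, RHS = 2·1 = 2; 3 < 2 — FAILS
(B) x = -1: LHS = (-1)² - 2·(-1) = 3; 3 ≤ 0 — FAILS

Answer: Both A and B are false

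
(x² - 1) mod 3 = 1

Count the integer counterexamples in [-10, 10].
Counterexamples in [-10, 10]: {-10, -9, -8, -7, -6, -5, -4, -3, -2, -1, 0, 1, 2, 3, 4, 5, 6, 7, 8, 9, 10}.

Counting them gives 21 values.

Answer: 21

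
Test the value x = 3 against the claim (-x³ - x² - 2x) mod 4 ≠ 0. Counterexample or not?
Substitute x = 3 into the relation:
x = 3: LHS = (-3³ - 3² - 2·3) mod 4 = (-42) mod 4 = 2; 2 ≠ 0 — holds

The claim holds here, so x = 3 is not a counterexample. (A counterexample exists elsewhere, e.g. x = 0.)

Answer: No, x = 3 is not a counterexample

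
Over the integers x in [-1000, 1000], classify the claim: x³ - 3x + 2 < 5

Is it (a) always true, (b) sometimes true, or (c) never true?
Holds at x = 0: LHS = 0³ - 3·0 + 2 = 2; 2 < 5 — holds
Fails at x = 3: LHS = 3³ - 3·3 + 2 = 20; 20 < 5 — FAILS
It is satisfied by some integers in the range but not all.

Answer: Sometimes true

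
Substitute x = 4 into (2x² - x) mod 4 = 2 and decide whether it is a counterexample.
Substitute x = 4 into the relation:
x = 4: LHS = (2·4² - 4) mod 4 = 28 mod 4 = 0; 0 = 2 — FAILS

Since the claim fails at x = 4, this value is a counterexample.

Answer: Yes, x = 4 is a counterexample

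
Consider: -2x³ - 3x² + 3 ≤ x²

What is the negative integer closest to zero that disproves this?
Testing negative integers from -1 downward:
x = -1: LHS = -2·(-1)³ - 3·(-1)² + 3 = 2, RHS = (-1)² = 1; 2 ≤ 1 — FAILS  ← closest negative counterexample to 0

Answer: x = -1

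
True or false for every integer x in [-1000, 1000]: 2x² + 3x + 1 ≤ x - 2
The claim fails at x = 0:
x = 0: LHS = 2·0² + 3·0 + 1 = 1, RHS = 0 - 2 = -2; 1 ≤ -2 — FAILS

Because a single integer refutes it, the statement is false.

Answer: False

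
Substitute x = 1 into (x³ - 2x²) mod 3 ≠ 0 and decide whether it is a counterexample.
Substitute x = 1 into the relation:
x = 1: LHS = (1³ - 2·1²) mod 3 = (-1) mod 3 = 2; 2 ≠ 0 — holds

The claim holds here, so x = 1 is not a counterexample. (A counterexample exists elsewhere, e.g. x = 0.)

Answer: No, x = 1 is not a counterexample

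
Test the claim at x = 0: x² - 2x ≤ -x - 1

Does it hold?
x = 0: LHS = 0² - 2·0 = 0, RHS = -0 - 1 = -1; 0 ≤ -1 — FAILS

The relation fails at x = 0, so x = 0 is a counterexample.

Answer: No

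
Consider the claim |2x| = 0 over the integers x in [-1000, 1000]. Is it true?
The claim fails at x = 1:
x = 1: LHS = |2·1| = |2| = 2; 2 = 0 — FAILS

Because a single integer refutes it, the statement is false.

Answer: False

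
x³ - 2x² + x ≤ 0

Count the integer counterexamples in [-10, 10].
Counterexamples in [-10, 10]: {2, 3, 4, 5, 6, 7, 8, 9, 10}.

Counting them gives 9 values.

Answer: 9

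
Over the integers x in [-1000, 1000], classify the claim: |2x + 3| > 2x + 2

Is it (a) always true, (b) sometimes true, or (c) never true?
Over all integers in [-1000, 1000], LHS − RHS is smallest at x = 0, where it equals 1:
x = 0: LHS = |2·0 + 3| = |3| = 3, RHS = 2·0 + 2 = 2; 3 > 2 — holds
At the ends of the range:
x = -1000: LHS = |2·(-1000) + 3| = |-1997| = 1997, RHS = 2·(-1000) + 2 = -1998; 1997 > -1998 — holds
x = 1000: LHS = |2·1000 + 3| = |2003| = 2003, RHS = 2·1000 + 2 = 2002; 2003 > 2002 — holds
Hence LHS − RHS is never zero or negative, i.e. LHS > RHS throughout, so the relation holds for every integer in [-1000, 1000].

No counterexample exists.

Answer: Always true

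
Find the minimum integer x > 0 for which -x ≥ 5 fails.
Testing positive integers:
x = 1: -1 ≥ 5 — FAILS  ← smallest positive counterexample

Answer: x = 1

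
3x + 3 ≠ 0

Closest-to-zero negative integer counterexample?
Testing negative integers from -1 downward:
x = -1: LHS = 3·(-1) + 3 = 0; 0 ≠ 0 — FAILS  ← closest negative counterexample to 0

Answer: x = -1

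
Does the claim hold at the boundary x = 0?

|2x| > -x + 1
x = 0: LHS = |2·0| = |0| = 0, RHS = -0 + 1 = 1; 0 > 1 — FAILS

The relation fails at x = 0, so x = 0 is a counterexample.

Answer: No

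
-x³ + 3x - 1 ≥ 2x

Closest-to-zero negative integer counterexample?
Testing negative integers from -1 downward:
x = -1: LHS = -(-1)³ + 3·(-1) - 1 = -3, RHS = 2·(-1) = -2; -3 ≥ -2 — FAILS  ← closest negative counterexample to 0

Answer: x = -1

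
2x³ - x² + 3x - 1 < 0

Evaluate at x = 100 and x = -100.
x = 100: LHS = 2·100³ - 100² + 3·100 - 1 = 1990299; 1990299 < 0 — FAILS
x = -100: LHS = 2·(-100)³ - (-100)² + 3·(-100) - 1 = -2010301; -2010301 < 0 — holds

Answer: Partially: fails for x = 100, holds for x = -100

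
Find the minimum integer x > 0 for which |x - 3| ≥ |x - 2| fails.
Testing positive integers:
x = 1: LHS = |1 - 3| = |-2| = 2, RHS = |1 - 2| = |-1| = 1; 2 ≥ 1 — holds
x = 2: LHS = |2 - 3| = |-1| = 1, RHS = |2 - 2| = |0| = 0; 1 ≥ 0 — holds
x = 3: LHS = |3 - 3| = |0| = 0, RHS = |3 - 2| = |1| = 1; 0 ≥ 1 — FAILS  ← smallest positive counterexample

Answer: x = 3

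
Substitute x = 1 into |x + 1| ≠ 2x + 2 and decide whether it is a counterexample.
Substitute x = 1 into the relation:
x = 1: LHS = |1 + 1| = |2| = 2, RHS = 2·1 + 2 = 4; 2 ≠ 4 — holds

The claim holds here, so x = 1 is not a counterexample. (A counterexample exists elsewhere, e.g. x = -1.)

Answer: No, x = 1 is not a counterexample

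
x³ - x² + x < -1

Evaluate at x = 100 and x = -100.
x = 100: LHS = 100³ - 100² + 100 = 990100; 990100 < -1 — FAILS
x = -100: LHS = (-100)³ - (-100)² + (-100) = -1010100; -1010100 < -1 — holds

Answer: Partially: fails for x = 100, holds for x = -100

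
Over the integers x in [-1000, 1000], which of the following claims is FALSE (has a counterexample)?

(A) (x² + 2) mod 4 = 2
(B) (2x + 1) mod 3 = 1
(A) x = 1: LHS = (1² + 2) mod 4 = 3 mod 4 = 3; 3 = 2 — FAILS
(B) x = 1: LHS = (2·1 + 1) mod 3 = 3 mod 3 = 0; 0 = 1 — FAILS

Answer: Both A and B are false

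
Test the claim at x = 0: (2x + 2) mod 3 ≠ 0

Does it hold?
x = 0: LHS = (2·0 + 2) mod 3 = 2 mod 3 = 2; 2 ≠ 0 — holds

The relation is satisfied at x = 0.

Answer: Yes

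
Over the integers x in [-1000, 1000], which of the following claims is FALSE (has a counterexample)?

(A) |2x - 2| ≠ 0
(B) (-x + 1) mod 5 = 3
(A) x = 1: LHS = |2·1 - 2| = |0| = 0; 0 ≠ 0 — FAILS
(B) x = 0: LHS = (-0 + 1) mod 5 = 1 mod 5 = 1; 1 = 3 — FAILS

Answer: Both A and B are false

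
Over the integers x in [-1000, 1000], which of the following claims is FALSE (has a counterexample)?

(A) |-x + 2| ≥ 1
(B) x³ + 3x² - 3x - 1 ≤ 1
(A) x = 2: LHS = |-2 + 2| = |0| = 0; 0 ≥ 1 — FAILS
(B) x = -1: LHS = (-1)³ + 3·(-1)² - 3·(-1) - 1 = 4; 4 ≤ 1 — FAILS

Answer: Both A and B are false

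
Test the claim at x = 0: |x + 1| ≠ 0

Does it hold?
x = 0: LHS = |0 + 1| = |1| = 1; 1 ≠ 0 — holds

The relation is satisfied at x = 0.

Answer: Yes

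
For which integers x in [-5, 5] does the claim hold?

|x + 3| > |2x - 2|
Holds for: {0, 1, 2, 3, 4}
Fails for: {-5, -4, -3, -2, -1, 5}

Answer: {0, 1, 2, 3, 4}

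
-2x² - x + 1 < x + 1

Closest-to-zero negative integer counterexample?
Testing negative integers from -1 downward:
x = -1: LHS = -2·(-1)² - (-1) + 1 = 0, RHS = (-1) + 1 = 0; 0 < 0 — FAILS  ← closest negative counterexample to 0

Answer: x = -1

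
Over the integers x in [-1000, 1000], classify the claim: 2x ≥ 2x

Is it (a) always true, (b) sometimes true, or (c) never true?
Over all integers in [-1000, 1000], LHS − RHS is smallest at x = 0, where it equals 0:
x = 0: LHS = 2·0 = 0, RHS = 2·0 = 0; 0 ≥ 0 — holds
At the ends of the range:
x = -1000: LHS = 2·(-1000) = -2000, RHS = 2·(-1000) = -2000; -2000 ≥ -2000 — holds
x = 1000: LHS = 2·1000 = 2000, RHS = 2·1000 = 2000; 2000 ≥ 2000 — holds
Hence LHS − RHS is never negative, i.e. LHS ≥ RHS throughout, so the relation holds for every integer in [-1000, 1000].

No counterexample exists.

Answer: Always true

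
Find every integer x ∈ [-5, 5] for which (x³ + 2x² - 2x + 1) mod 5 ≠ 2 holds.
Holds for: {-5, -3, -2, -1, 0, 2, 3, 4, 5}
Fails for: {-4, 1}

Answer: {-5, -3, -2, -1, 0, 2, 3, 4, 5}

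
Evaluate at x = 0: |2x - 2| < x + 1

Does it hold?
x = 0: LHS = |2·0 - 2| = |-2| = 2, RHS = 0 + 1 = 1; 2 < 1 — FAILS

The relation fails at x = 0, so x = 0 is a counterexample.

Answer: No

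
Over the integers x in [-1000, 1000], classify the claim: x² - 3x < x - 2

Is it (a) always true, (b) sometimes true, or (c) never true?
Holds at x = 1: LHS = 1² - 3·1 = -2, RHS = 1 - 2 = -1; -2 < -1 — holds
Fails at x = 0: LHS = 0² - 3·0 = 0, RHS = 0 - 2 = -2; 0 < -2 — FAILS
It is satisfied by some integers in the range but not all.

Answer: Sometimes true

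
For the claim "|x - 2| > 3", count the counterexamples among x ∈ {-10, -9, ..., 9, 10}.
Counterexamples in [-10, 10]: {-1, 0, 1, 2, 3, 4, 5}.

Counting them gives 7 values.

Answer: 7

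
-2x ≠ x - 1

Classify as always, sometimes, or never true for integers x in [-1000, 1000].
Track d = LHS − RHS over the integers in [-1000, 1000]. Equality would need d = 0, but d changes sign only between consecutive integers, jumping over 0:
x = 0: LHS = -2·0 = 0, RHS = 0 - 1 = -1; 0 ≠ -1 — holds  (d = 1)
x = 1: LHS = -2·1 = -2, RHS = 1 - 1 = 0; -2 ≠ 0 — holds  (d = -2)
Away from these crossings d keeps a constant sign, and checking every integer in [-1000, 1000] confirms d ≠ 0 throughout. Hence the two sides are never equal, so the relation holds for every integer in [-1000, 1000].

No counterexample exists.

Answer: Always true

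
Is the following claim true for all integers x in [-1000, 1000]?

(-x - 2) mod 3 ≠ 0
The claim fails at x = 1:
x = 1: LHS = (-1 - 2) mod 3 = (-3) mod 3 = 0; 0 ≠ 0 — FAILS

Because a single integer refutes it, the statement is false.

Answer: False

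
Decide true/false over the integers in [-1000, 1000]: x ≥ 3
The claim fails at x = 0:
x = 0: 0 ≥ 3 — FAILS

Because a single integer refutes it, the statement is false.

Answer: False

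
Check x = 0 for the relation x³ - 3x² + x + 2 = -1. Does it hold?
x = 0: LHS = 0³ - 3·0² + 0 + 2 = 2; 2 = -1 — FAILS

The relation fails at x = 0, so x = 0 is a counterexample.

Answer: No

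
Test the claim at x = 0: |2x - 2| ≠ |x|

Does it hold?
x = 0: LHS = |2·0 - 2| = |-2| = 2, RHS = |0| = 0; 2 ≠ 0 — holds

The relation is satisfied at x = 0.

Answer: Yes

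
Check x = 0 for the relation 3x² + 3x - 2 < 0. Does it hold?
x = 0: LHS = 3·0² + 3·0 - 2 = -2; -2 < 0 — holds

The relation is satisfied at x = 0.

Answer: Yes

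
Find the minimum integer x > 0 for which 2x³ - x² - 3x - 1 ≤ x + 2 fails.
Testing positive integers:
x = 1: LHS = 2·1³ - 1² - 3·1 - 1 = -3, RHS = 1 + 2 = 3; -3 ≤ 3 — holds
x = 2: LHS = 2·2³ - 2² - 3·2 - 1 = 5, RHS = 2 + 2 = 4; 5 ≤ 4 — FAILS  ← smallest positive counterexample

Answer: x = 2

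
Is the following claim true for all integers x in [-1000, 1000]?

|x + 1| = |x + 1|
LHS − RHS = 0 at every integer in [-1000, 1000]; the two sides always agree. For instance:
x = -1000: LHS = |(-1000) + 1| = |-999| = 999, RHS = |(-1000) + 1| = |-999| = 999; 999 = 999 — holds
x = 0: LHS = |0 + 1| = |1| = 1, RHS = |0 + 1| = |1| = 1; 1 = 1 — holds
x = 1000: LHS = |1000 + 1| = |1001| = 1001, RHS = |1000 + 1| = |1001| = 1001; 1001 = 1001 — holds
The sides are never unequal, so the relation holds for every integer in [-1000, 1000].

No counterexample exists.

Answer: True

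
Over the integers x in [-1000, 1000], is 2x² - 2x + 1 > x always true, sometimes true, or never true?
Holds at x = 0: LHS = 2·0² - 2·0 + 1 = 1; 1 > 0 — holds
Fails at x = 1: LHS = 2·1² - 2·1 + 1 = 1; 1 > 1 — FAILS
It is satisfied by some integers in the range but not all.

Answer: Sometimes true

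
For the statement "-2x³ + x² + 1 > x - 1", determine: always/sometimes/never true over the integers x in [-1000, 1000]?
Holds at x = 0: LHS = -2·0³ + 0² + 1 = 1, RHS = 0 - 1 = -1; 1 > -1 — holds
Fails at x = 1: LHS = -2·1³ + 1² + 1 = 0, RHS = 1 - 1 = 0; 0 > 0 — FAILS
It is satisfied by some integers in the range but not all.

Answer: Sometimes true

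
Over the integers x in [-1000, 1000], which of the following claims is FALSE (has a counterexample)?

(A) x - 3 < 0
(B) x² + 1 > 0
(A) x = 3: LHS = 3 - 3 = 0; 0 < 0 — FAILS

(B) Over all integers in [-1000, 1000], LHS − RHS is smallest at x = 0, where it equals 1:
x = 0: LHS = 0² + 1 = 1; 1 > 0 — holds
At the ends of the range:
x = -1000: LHS = (-1000)² + 1 = 1000001; 1000001 > 0 — holds
x = 1000: LHS = 1000² + 1 = 1000001; 1000001 > 0 — holds
Hence LHS − RHS is never zero or negative, i.e. LHS > RHS throughout, so the relation holds for every integer in [-1000, 1000].

Only (A) has a counterexample.

Answer: A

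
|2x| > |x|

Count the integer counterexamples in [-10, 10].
Counterexamples in [-10, 10]: {0}.

Counting them gives 1 values.

Answer: 1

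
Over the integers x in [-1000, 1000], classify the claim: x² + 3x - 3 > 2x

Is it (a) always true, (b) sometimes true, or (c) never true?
Holds at x = 2: LHS = 2² + 3·2 - 3 = 7, RHS = 2·2 = 4; 7 > 4 — holds
Fails at x = 0: LHS = 0² + 3·0 - 3 = -3, RHS = 2·0 = 0; -3 > 0 — FAILS
It is satisfied by some integers in the range but not all.

Answer: Sometimes true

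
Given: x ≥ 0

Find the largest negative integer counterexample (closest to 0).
Testing negative integers from -1 downward:
x = -1: -1 ≥ 0 — FAILS  ← closest negative counterexample to 0

Answer: x = -1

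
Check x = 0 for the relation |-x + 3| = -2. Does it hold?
x = 0: LHS = |-0 + 3| = |3| = 3; 3 = -2 — FAILS

The relation fails at x = 0, so x = 0 is a counterexample.

Answer: No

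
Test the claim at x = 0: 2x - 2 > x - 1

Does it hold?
x = 0: LHS = 2·0 - 2 = -2, RHS = 0 - 1 = -1; -2 > -1 — FAILS

The relation fails at x = 0, so x = 0 is a counterexample.

Answer: No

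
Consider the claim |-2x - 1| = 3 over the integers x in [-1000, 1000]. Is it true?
The claim fails at x = 0:
x = 0: LHS = |-2·0 - 1| = |-1| = 1; 1 = 3 — FAILS

Because a single integer refutes it, the statement is false.

Answer: False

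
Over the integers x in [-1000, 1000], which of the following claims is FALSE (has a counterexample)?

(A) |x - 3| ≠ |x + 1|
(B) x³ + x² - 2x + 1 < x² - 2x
(A) x = 1: LHS = |1 - 3| = |-2| = 2, RHS = |1 + 1| = |2| = 2; 2 ≠ 2 — FAILS
(B) x = 0: LHS = 0³ + 0² - 2·0 + 1 = 1, RHS = 0² - 2·0 = 0; 1 < 0 — FAILS

Answer: Both A and B are false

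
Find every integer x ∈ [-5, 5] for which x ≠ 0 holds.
Holds for: {-5, -4, -3, -2, -1, 1, 2, 3, 4, 5}
Fails for: {0}

Answer: {-5, -4, -3, -2, -1, 1, 2, 3, 4, 5}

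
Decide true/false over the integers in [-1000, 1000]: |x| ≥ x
Over all integers in [-1000, 1000], LHS − RHS is smallest at x = 0, where it equals 0:
x = 0: LHS = |0| = 0; 0 ≥ 0 — holds
At the ends of the range:
x = -1000: LHS = |-1000| = 1000; 1000 ≥ -1000 — holds
x = 1000: LHS = |1000| = 1000; 1000 ≥ 1000 — holds
Hence LHS − RHS is never negative, i.e. LHS ≥ RHS throughout, so the relation holds for every integer in [-1000, 1000].

No counterexample exists.

Answer: True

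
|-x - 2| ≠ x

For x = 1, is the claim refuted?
Substitute x = 1 into the relation:
x = 1: LHS = |-1 - 2| = |-3| = 3; 3 ≠ 1 — holds

The relation holds at x = 1, so it is not a counterexample.

Answer: No, x = 1 is not a counterexample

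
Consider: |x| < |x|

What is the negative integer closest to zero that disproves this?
Testing negative integers from -1 downward:
x = -1: LHS = |-1| = 1, RHS = |-1| = 1; 1 < 1 — FAILS  ← closest negative counterexample to 0

Answer: x = -1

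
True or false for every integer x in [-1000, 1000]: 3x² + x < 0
The claim fails at x = 0:
x = 0: LHS = 3·0² + 0 = 0; 0 < 0 — FAILS

Because a single integer refutes it, the statement is false.

Answer: False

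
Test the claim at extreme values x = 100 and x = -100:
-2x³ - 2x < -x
x = 100: LHS = -2·100³ - 2·100 = -2000200; -2000200 < -100 — holds
x = -100: LHS = -2·(-100)³ - 2·(-100) = 2000200, RHS = -(-100) = 100; 2000200 < 100 — FAILS

Answer: Partially: holds for x = 100, fails for x = -100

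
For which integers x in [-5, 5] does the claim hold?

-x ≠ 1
Holds for: {-5, -4, -3, -2, 0, 1, 2, 3, 4, 5}
Fails for: {-1}

Answer: {-5, -4, -3, -2, 0, 1, 2, 3, 4, 5}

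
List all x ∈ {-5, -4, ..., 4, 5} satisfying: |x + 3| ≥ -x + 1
Holds for: {-1, 0, 1, 2, 3, 4, 5}
Fails for: {-5, -4, -3, -2}

Answer: {-1, 0, 1, 2, 3, 4, 5}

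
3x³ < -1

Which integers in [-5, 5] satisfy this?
Holds for: {-5, -4, -3, -2, -1}
Fails for: {0, 1, 2, 3, 4, 5}

Answer: {-5, -4, -3, -2, -1}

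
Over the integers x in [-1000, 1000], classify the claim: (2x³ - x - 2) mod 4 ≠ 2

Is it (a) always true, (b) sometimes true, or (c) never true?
Holds at x = 1: LHS = (2·1³ - 1 - 2) mod 4 = (-1) mod 4 = 3; 3 ≠ 2 — holds
Fails at x = 0: LHS = (2·0³ - 0 - 2) mod 4 = (-2) mod 4 = 2; 2 ≠ 2 — FAILS
It is satisfied by some integers in the range but not all.

Answer: Sometimes true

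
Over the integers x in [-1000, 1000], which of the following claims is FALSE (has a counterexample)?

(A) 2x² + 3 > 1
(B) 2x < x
(A) Over all integers in [-1000, 1000], LHS − RHS is smallest at x = 0, where it equals 2:
x = 0: LHS = 2·0² + 3 = 3; 3 > 1 — holds
At the ends of the range:
x = -1000: LHS = 2·(-1000)² + 3 = 2000003; 2000003 > 1 — holds
x = 1000: LHS = 2·1000² + 3 = 2000003; 2000003 > 1 — holds
Hence LHS − RHS is never zero or negative, i.e. LHS > RHS throughout, so the relation holds for every integer in [-1000, 1000].

(B) x = 0: LHS = 2·0 = 0; 0 < 0 — FAILS

Only (B) has a counterexample.

Answer: B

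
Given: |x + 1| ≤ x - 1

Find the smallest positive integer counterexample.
Testing positive integers:
x = 1: LHS = |1 + 1| = |2| = 2, RHS = 1 - 1 = 0; 2 ≤ 0 — FAILS  ← smallest positive counterexample

Answer: x = 1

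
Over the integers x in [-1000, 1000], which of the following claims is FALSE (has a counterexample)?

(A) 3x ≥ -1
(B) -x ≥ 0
(A) x = -1: LHS = 3·(-1) = -3; -3 ≥ -1 — FAILS
(B) x = 1: -1 ≥ 0 — FAILS

Answer: Both A and B are false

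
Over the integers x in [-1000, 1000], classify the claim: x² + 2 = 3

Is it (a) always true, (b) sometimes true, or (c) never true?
Holds at x = 1: LHS = 1² + 2 = 3; 3 = 3 — holds
Fails at x = 0: LHS = 0² + 2 = 2; 2 = 3 — FAILS
It is satisfied by some integers in the range but not all.

Answer: Sometimes true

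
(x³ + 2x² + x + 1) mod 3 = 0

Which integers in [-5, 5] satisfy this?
For a polynomial with integer coefficients, its value mod 3 depends only on x mod 3, so it suffices to check one representative of each residue class, x = 0, 1, 2:
x = 0: LHS = (0³ + 2·0² + 0 + 1) mod 3 = 1 mod 3 = 1; 1 = 0 — FAILS
x = 1: LHS = (1³ + 2·1² + 1 + 1) mod 3 = 5 mod 3 = 2; 2 = 0 — FAILS
x = 2: LHS = (2³ + 2·2² + 2 + 1) mod 3 = 19 mod 3 = 1; 1 = 0 — FAILS
The relation fails in every residue class, so the claimed relation (=) fails for every integer in [-5, 5].

Answer: None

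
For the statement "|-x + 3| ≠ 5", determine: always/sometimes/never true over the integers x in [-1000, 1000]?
Holds at x = 0: LHS = |-0 + 3| = |3| = 3; 3 ≠ 5 — holds
Fails at x = -2: LHS = |-(-2) + 3| = |5| = 5; 5 ≠ 5 — FAILS
It is satisfied by some integers in the range but not all.

Answer: Sometimes true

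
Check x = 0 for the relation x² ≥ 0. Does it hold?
x = 0: LHS = 0² = 0; 0 ≥ 0 — holds

The relation is satisfied at x = 0.

Answer: Yes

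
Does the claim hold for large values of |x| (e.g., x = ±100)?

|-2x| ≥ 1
x = 100: LHS = |-2·100| = |-200| = 200; 200 ≥ 1 — holds
x = -100: LHS = |-2·(-100)| = |200| = 200; 200 ≥ 1 — holds

Answer: Yes, holds for both x = 100 and x = -100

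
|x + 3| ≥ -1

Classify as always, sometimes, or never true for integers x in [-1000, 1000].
An absolute value is never negative, so the left side is ≥ 0 for every x, while the right side is -1. Tightest case in [-1000, 1000] is x = -3:
x = -3: LHS = |(-3) + 3| = |0| = 0; 0 ≥ -1 — holds
Hence LHS − RHS is never negative, i.e. LHS ≥ RHS throughout, so the relation holds for every integer in [-1000, 1000].

No counterexample exists.

Answer: Always true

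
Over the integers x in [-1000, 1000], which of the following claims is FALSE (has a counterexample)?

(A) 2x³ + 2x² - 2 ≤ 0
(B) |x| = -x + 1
(A) x = 1: LHS = 2·1³ + 2·1² - 2 = 2; 2 ≤ 0 — FAILS
(B) x = 0: LHS = |0| = 0, RHS = -0 + 1 = 1; 0 = 1 — FAILS

Answer: Both A and B are false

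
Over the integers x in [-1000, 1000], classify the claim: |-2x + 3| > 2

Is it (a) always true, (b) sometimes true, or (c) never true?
Holds at x = 0: LHS = |-2·0 + 3| = |3| = 3; 3 > 2 — holds
Fails at x = 1: LHS = |-2·1 + 3| = |1| = 1; 1 > 2 — FAILS
It is satisfied by some integers in the range but not all.

Answer: Sometimes true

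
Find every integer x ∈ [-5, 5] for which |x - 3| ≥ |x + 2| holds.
Holds for: {-5, -4, -3, -2, -1, 0}
Fails for: {1, 2, 3, 4, 5}

Answer: {-5, -4, -3, -2, -1, 0}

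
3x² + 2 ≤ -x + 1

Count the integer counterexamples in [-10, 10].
Counterexamples in [-10, 10]: {-10, -9, -8, -7, -6, -5, -4, -3, -2, -1, 0, 1, 2, 3, 4, 5, 6, 7, 8, 9, 10}.

Counting them gives 21 values.

Answer: 21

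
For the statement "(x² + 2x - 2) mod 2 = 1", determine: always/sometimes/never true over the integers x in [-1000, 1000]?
Holds at x = 1: LHS = (1² + 2·1 - 2) mod 2 = 1 mod 2 = 1; 1 = 1 — holds
Fails at x = 0: LHS = (0² + 2·0 - 2) mod 2 = (-2) mod 2 = 0; 0 = 1 — FAILS
It is satisfied by some integers in the range but not all.

Answer: Sometimes true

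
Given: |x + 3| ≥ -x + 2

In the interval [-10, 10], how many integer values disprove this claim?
Counterexamples in [-10, 10]: {-10, -9, -8, -7, -6, -5, -4, -3, -2, -1}.

Counting them gives 10 values.

Answer: 10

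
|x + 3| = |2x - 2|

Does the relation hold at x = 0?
x = 0: LHS = |0 + 3| = |3| = 3, RHS = |2·0 - 2| = |-2| = 2; 3 = 2 — FAILS

The relation fails at x = 0, so x = 0 is a counterexample.

Answer: No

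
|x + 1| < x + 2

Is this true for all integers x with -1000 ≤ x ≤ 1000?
The claim fails at x = -2:
x = -2: LHS = |(-2) + 1| = |-1| = 1, RHS = (-2) + 2 = 0; 1 < 0 — FAILS

Because a single integer refutes it, the statement is false.

Answer: False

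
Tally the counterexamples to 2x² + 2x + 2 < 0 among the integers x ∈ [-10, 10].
Counterexamples in [-10, 10]: {-10, -9, -8, -7, -6, -5, -4, -3, -2, -1, 0, 1, 2, 3, 4, 5, 6, 7, 8, 9, 10}.

Counting them gives 21 values.

Answer: 21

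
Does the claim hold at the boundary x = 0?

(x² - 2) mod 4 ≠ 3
x = 0: LHS = (0² - 2) mod 4 = (-2) mod 4 = 2; 2 ≠ 3 — holds

The relation is satisfied at x = 0.

Answer: Yes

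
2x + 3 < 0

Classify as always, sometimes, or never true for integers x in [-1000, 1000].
Holds at x = -2: LHS = 2·(-2) + 3 = -1; -1 < 0 — holds
Fails at x = 0: LHS = 2·0 + 3 = 3; 3 < 0 — FAILS
It is satisfied by some integers in the range but not all.

Answer: Sometimes true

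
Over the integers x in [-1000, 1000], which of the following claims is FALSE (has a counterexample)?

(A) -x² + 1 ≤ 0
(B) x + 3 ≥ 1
(A) x = 0: LHS = -0² + 1 = 1; 1 ≤ 0 — FAILS
(B) x = -3: LHS = (-3) + 3 = 0; 0 ≥ 1 — FAILS

Answer: Both A and B are false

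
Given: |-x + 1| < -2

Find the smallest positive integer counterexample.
Testing positive integers:
x = 1: LHS = |-1 + 1| = |0| = 0; 0 < -2 — FAILS  ← smallest positive counterexample

Answer: x = 1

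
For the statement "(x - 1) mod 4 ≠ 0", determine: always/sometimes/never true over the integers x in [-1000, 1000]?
Holds at x = 0: LHS = (0 - 1) mod 4 = (-1) mod 4 = 3; 3 ≠ 0 — holds
Fails at x = 1: LHS = (1 - 1) mod 4 = 0 mod 4 = 0; 0 ≠ 0 — FAILS
It is satisfied by some integers in the range but not all.

Answer: Sometimes true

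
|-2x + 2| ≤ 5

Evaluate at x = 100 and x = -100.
x = 100: LHS = |-2·100 + 2| = |-198| = 198; 198 ≤ 5 — FAILS
x = -100: LHS = |-2·(-100) + 2| = |202| = 202; 202 ≤ 5 — FAILS

Answer: No, fails for both x = 100 and x = -100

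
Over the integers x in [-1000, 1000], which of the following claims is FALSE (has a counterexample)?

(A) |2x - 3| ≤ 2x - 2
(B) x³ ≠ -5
(A) x = 0: LHS = |2·0 - 3| = |-3| = 3, RHS = 2·0 - 2 = -2; 3 ≤ -2 — FAILS

(B) Track d = LHS − RHS over the integers in [-1000, 1000]. Equality would need d = 0, but d changes sign only between consecutive integers, jumping over 0:
x = -2: LHS = (-2)³ = -8; -8 ≠ -5 — holds  (d = -3)
x = -1: LHS = (-1)³ = -1; -1 ≠ -5 — holds  (d = 4)
Away from these crossings d keeps a constant sign, and checking every integer in [-1000, 1000] confirms d ≠ 0 throughout. Hence the two sides are never equal, so the relation holds for every integer in [-1000, 1000].

Only (A) has a counterexample.

Answer: A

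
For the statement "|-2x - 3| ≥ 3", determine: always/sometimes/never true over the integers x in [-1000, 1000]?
Holds at x = 0: LHS = |-2·0 - 3| = |-3| = 3; 3 ≥ 3 — holds
Fails at x = -1: LHS = |-2·(-1) - 3| = |-1| = 1; 1 ≥ 3 — FAILS
It is satisfied by some integers in the range but not all.

Answer: Sometimes true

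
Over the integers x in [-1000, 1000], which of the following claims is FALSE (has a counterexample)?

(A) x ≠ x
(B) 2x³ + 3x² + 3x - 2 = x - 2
(A) x = 0: 0 ≠ 0 — FAILS
(B) x = 1: LHS = 2·1³ + 3·1² + 3·1 - 2 = 6, RHS = 1 - 2 = -1; 6 = -1 — FAILS

Answer: Both A and B are false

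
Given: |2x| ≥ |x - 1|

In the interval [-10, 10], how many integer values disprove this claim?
Counterexamples in [-10, 10]: {0}.

Counting them gives 1 values.

Answer: 1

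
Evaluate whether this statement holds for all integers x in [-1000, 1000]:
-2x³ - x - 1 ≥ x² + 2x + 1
The claim fails at x = 0:
x = 0: LHS = -2·0³ - 0 - 1 = -1, RHS = 0² + 2·0 + 1 = 1; -1 ≥ 1 — FAILS

Because a single integer refutes it, the statement is false.

Answer: False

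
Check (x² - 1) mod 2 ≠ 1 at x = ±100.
x = 100: LHS = (100² - 1) mod 2 = 9999 mod 2 = 1; 1 ≠ 1 — FAILS
x = -100: LHS = ((-100)² - 1) mod 2 = 9999 mod 2 = 1; 1 ≠ 1 — FAILS

Answer: No, fails for both x = 100 and x = -100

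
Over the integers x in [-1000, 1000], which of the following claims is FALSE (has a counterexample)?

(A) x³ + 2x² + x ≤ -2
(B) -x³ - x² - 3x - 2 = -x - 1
(A) x = 0: LHS = 0³ + 2·0² + 0 = 0; 0 ≤ -2 — FAILS
(B) x = 0: LHS = -0³ - 0² - 3·0 - 2 = -2, RHS = -0 - 1 = -1; -2 = -1 — FAILS

Answer: Both A and B are false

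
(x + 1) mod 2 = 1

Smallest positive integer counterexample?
Testing positive integers:
x = 1: LHS = (1 + 1) mod 2 = 2 mod 2 = 0; 0 = 1 — FAILS  ← smallest positive counterexample

Answer: x = 1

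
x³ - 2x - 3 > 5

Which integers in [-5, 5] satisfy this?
Holds for: {3, 4, 5}
Fails for: {-5, -4, -3, -2, -1, 0, 1, 2}

Answer: {3, 4, 5}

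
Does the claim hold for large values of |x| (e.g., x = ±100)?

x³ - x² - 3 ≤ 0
x = 100: LHS = 100³ - 100² - 3 = 989997; 989997 ≤ 0 — FAILS
x = -100: LHS = (-100)³ - (-100)² - 3 = -1010003; -1010003 ≤ 0 — holds

Answer: Partially: fails for x = 100, holds for x = -100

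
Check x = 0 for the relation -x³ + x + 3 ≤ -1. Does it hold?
x = 0: LHS = -0³ + 0 + 3 = 3; 3 ≤ -1 — FAILS

The relation fails at x = 0, so x = 0 is a counterexample.

Answer: No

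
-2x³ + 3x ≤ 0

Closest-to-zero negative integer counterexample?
Testing negative integers from -1 downward:
x = -1: LHS = -2·(-1)³ + 3·(-1) = -1; -1 ≤ 0 — holds
x = -2: LHS = -2·(-2)³ + 3·(-2) = 10; 10 ≤ 0 — FAILS  ← closest negative counterexample to 0

Answer: x = -2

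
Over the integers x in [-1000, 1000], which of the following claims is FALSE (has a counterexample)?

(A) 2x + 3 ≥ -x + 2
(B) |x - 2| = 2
(A) x = -1: LHS = 2·(-1) + 3 = 1, RHS = -(-1) + 2 = 3; 1 ≥ 3 — FAILS
(B) x = 1: LHS = |1 - 2| = |-1| = 1; 1 = 2 — FAILS

Answer: Both A and B are false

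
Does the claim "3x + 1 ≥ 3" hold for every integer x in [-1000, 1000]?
The claim fails at x = 0:
x = 0: LHS = 3·0 + 1 = 1; 1 ≥ 3 — FAILS

Because a single integer refutes it, the statement is false.

Answer: False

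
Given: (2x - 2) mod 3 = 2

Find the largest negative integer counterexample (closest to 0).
Testing negative integers from -1 downward:
x = -1: LHS = (2·(-1) - 2) mod 3 = (-4) mod 3 = 2; 2 = 2 — holds
x = -2: LHS = (2·(-2) - 2) mod 3 = (-6) mod 3 = 0; 0 = 2 — FAILS  ← closest negative counterexample to 0

Answer: x = -2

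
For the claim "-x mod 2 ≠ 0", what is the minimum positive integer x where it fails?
Testing positive integers:
x = 1: LHS = (-1) mod 2 = 1; 1 ≠ 0 — holds
x = 2: LHS = (-2) mod 2 = 0; 0 ≠ 0 — FAILS  ← smallest positive counterexample

Answer: x = 2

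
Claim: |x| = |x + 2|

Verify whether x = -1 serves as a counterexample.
Substitute x = -1 into the relation:
x = -1: LHS = |-1| = 1, RHS = |(-1) + 2| = |1| = 1; 1 = 1 — holds

The claim holds here, so x = -1 is not a counterexample. (A counterexample exists elsewhere, e.g. x = 0.)

Answer: No, x = -1 is not a counterexample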